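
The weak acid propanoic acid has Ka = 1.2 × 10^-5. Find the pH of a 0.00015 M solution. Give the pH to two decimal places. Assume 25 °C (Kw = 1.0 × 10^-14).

pH = 4.43

CH3CH2COOH ⇌ CH3CH2COO- + H+
Let x = [H+] at equilibrium. Ka = x²/(0.00015 − x).
Here C₀/Ka ≈ 12.5, so the small-x approximation fails. Use the quadratic:
x = [−1.2e-05 + √(1.2e-05² + 7.2e-09)]/2 = 3.68 × 10^-5 M
pH = −log[H+] = −log(3.68 × 10^-5) = 4.43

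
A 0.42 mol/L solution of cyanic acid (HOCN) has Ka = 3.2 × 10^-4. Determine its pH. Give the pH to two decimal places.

pH = 1.94

HOCN ⇌ OCN- + H+
Ka = [H+]²/(0.42 − [H+]) = 3.2 × 10^-4
Since Ka ≪ C₀, [H+] ≈ √(Ka·C₀) = 1.16 × 10^-2 M.
Check: 2.8% ionized — well under 5%, approximation valid.
pH = −log[H+] = −log(1.16 × 10^-2) = 1.94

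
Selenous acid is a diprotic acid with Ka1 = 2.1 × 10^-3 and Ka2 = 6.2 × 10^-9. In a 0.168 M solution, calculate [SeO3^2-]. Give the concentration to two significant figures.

First ionization gives [H+] ≈ [HSeO3-] = 1.78 × 10^-2 M.
Second step: Ka2 = [H+][SeO3^2-]/[HSeO3-] ≈ [SeO3^2-] (since [H+] ≈ [HSeO3-]).
So [SeO3^2-] ≈ Ka2.

6.2 × 10^-9 M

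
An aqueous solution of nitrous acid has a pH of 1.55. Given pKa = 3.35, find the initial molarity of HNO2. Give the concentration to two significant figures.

C₀ = 1.8 M

[H+] = 10^(-1.55) = 2.82 × 10^-2 M = x
Ka = 10^(−3.35) = 4.47 × 10^-4
Ka = x²/(C₀ − x) ⇒ C₀ = x + x²/Ka
C₀ = 2.82 × 10^-2 + (2.82 × 10^-2)²/(4.47 × 10^-4) = 1.81 M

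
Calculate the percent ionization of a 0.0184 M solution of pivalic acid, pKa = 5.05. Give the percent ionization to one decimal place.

(CH3)3CCOOH ⇌ (CH3)3CCOO- + H+; let x = [H+] at equilibrium.
Ka = 10^(−5.05) = 8.91 × 10^-6
x ≈ √(Ka·C₀) = √(8.91 × 10^-6 × 0.0184) = 4.05 × 10^-4 M
% ionization = x/C₀ × 100% = 4.05 × 10^-4/0.0184 × 100% = 2.2%

2.2%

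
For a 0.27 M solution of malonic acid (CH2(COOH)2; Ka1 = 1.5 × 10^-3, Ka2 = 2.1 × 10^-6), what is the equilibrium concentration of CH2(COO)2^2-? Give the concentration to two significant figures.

First ionization gives [H+] ≈ [CH2(COOH)COO-] = 1.94 × 10^-2 M.
Second step: Ka2 = [H+][CH2(COO)2^2-]/[CH2(COOH)COO-] ≈ [CH2(COO)2^2-] (since [H+] ≈ [CH2(COOH)COO-]).
So [CH2(COO)2^2-] ≈ Ka2.

2.1 × 10^-6 M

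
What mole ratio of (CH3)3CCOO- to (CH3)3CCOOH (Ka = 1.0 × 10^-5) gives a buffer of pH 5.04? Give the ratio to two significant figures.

ratio = 1.1

pKa = -log(1.0 × 10^-5) = 5.000
pH = pKa + log(r) ⇒ log(r) = 5.04 − 5.000 = +0.040
r = [(CH3)3CCOO-]/[(CH3)3CCOOH] = 10^(+0.040) = 1.1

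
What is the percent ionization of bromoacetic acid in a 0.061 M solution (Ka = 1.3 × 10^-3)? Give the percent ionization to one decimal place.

13.6%

BrCH2COOH ⇌ BrCH2COO- + H+; let x = [H+] at equilibrium.
Ka = x²/(C₀ − x); solving the quadratic gives x = 8.28 × 10^-3 M.
% ionization = x/C₀ × 100% = 8.28 × 10^-3/0.061 × 100% = 13.6%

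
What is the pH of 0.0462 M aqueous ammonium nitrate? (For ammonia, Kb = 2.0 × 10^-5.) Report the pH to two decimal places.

NH4+ is the conjugate acid of the weak base NH3.
Ka = Kw/Kb = 1.0×10^-14 / 2.0 × 10^-5 = 5.00 × 10^-10
From the ICE table, Ka = [H+]²/(0.0462 − [H+]) = 5.00 × 10^-10.
Neglecting [H+] in the denominator: [H+] = √(5.00 × 10^-10 × 0.0462) = 4.81 × 10^-6 M
pH = −log(4.81 × 10^-6) = 5.32

pH = 5.32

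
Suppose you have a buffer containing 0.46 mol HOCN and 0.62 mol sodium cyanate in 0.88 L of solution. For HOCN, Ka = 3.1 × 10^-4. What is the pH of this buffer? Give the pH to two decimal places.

pH = 3.64

pKa = −log(3.1 × 10^-4) = 3.509
pH = pKa + log([A⁻]/[HA]) = 3.509 + log(0.62/0.46)
pH = 3.509 + (+0.130) = 3.64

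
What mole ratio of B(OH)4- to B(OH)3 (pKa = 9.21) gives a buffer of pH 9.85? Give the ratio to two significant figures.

ratio = 4.4

pH = pKa + log(r) ⇒ log(r) = 9.85 − 9.21 = +0.64
r = [B(OH)4-]/[B(OH)3] = 10^(+0.64) = 4.37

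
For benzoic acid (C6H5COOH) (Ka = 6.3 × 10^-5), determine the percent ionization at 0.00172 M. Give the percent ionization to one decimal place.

17.4%

C6H5COOH ⇌ C6H5COO- + H+; let x = [H+] at equilibrium.
Solve x² + 6.3e-05x − 1.08e-07 = 0 → x = 2.99 × 10^-4 M
% ionization = x/C₀ × 100% = 2.99 × 10^-4/0.00172 × 100% = 17.4%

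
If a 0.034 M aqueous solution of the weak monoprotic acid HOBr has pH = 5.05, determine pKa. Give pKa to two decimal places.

[H+] = 10^(-5.05) = 8.91 × 10^-6 M
At equilibrium [HA] = 0.034 − 8.91 × 10^-6 = 3.40 × 10^-2 M
Ka = [H+][A-]/[HA] = (8.91 × 10^-6)² / 3.40 × 10^-2 = 2.33 × 10^-9
pKa = -log(2.33 × 10^-9) = 8.63

pKa = 8.63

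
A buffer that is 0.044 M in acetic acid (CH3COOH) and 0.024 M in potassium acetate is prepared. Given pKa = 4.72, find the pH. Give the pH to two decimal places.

pH = 4.46

Using pH = pKa + log([base]/[acid]) with [base]/[acid] = 0.024/0.044:
pH = 4.72 + (-0.263) = 4.46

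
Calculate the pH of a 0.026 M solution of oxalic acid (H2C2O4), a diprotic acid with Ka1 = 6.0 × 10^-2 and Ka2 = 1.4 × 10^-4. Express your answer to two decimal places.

Since Ka1 ≫ Ka2, the first ionization dominates [H+].
Ka1 = x²/(0.026 − x) = 6.0 × 10^-2
Solving the quadratic: x = (−Ka1 + √(Ka1² + 4·Ka1·C₀))/2 = 1.96 × 10^-2 M
pH = −log(1.96 × 10^-2) = 1.71

pH = 1.71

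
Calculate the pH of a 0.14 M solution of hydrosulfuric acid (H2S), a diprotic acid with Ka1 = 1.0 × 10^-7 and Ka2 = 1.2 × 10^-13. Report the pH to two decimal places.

Ka1 ≫ Ka2, so treat the first dissociation as the only significant source of H+.
Ka1 = x²/(0.14 − x) = 1.0 × 10^-7
x ≈ √(1.0 × 10^-7 × 0.14) = 1.18 × 10^-4 M
pH = −log(1.18 × 10^-4) = 3.93

pH = 3.93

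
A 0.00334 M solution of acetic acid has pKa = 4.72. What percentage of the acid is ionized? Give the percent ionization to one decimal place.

7.3%

CH3COOH ⇌ CH3COO- + H+; let x = [H+] at equilibrium.
Ka = 10^(−4.72) = 1.91 × 10^-5
Solve x² + 1.91e-05x − 6.38e-08 = 0 → x = 2.43 × 10^-4 M
% ionization = x/C₀ × 100% = 2.43 × 10^-4/0.00334 × 100% = 7.3%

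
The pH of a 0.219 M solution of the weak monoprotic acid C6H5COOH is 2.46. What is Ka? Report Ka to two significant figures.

[H+] = 10^(-2.46) = 3.47 × 10^-3 M
At equilibrium [HA] = 0.219 − 3.47 × 10^-3 = 2.16 × 10^-1 M
Ka = [H+][A-]/[HA] = (3.47 × 10^-3)² / 2.16 × 10^-1 = 5.6 × 10^-5

Ka = 5.6 × 10^-5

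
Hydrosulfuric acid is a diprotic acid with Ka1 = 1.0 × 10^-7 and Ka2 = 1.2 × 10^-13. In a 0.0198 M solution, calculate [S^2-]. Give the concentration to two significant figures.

1.2 × 10^-13 M

First ionization gives [H+] ≈ [HS-] = 4.45 × 10^-5 M.
Second step: Ka2 = [H+][S^2-]/[HS-] ≈ [S^2-] (since [H+] ≈ [HS-]).
So [S^2-] ≈ Ka2.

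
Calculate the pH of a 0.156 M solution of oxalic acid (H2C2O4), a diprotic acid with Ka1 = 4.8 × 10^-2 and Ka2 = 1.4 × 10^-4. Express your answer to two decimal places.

pH = 1.18

Ka1 ≫ Ka2, so treat the first dissociation as the only significant source of H+.
Ka1 = x²/(0.156 − x) = 4.8 × 10^-2
Solving the quadratic: x = (−Ka1 + √(Ka1² + 4·Ka1·C₀))/2 = 6.58 × 10^-2 M
pH = −log(6.58 × 10^-2) = 1.18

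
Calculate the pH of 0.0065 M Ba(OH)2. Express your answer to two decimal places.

Ba(OH)2 is a strong base (each formula unit releases 2 OH-); [OH-] = 0.013 M.
pOH = -log(0.013) = 1.89
pH = 14.00 - 1.89 = 12.11

pH = 12.11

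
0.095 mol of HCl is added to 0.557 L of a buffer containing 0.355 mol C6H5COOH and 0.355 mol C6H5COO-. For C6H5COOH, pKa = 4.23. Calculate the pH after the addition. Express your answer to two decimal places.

Added H+ converts C6H5COO- to C6H5COOH: C6H5COOH → 0.45 mol, C6H5COO- → 0.26 mol.
pH = pKa + log(n_C6H5COO-/n_C6H5COOH) = 4.23 + log(0.26/0.45) = 4.23 + (-0.238)

pH = 3.99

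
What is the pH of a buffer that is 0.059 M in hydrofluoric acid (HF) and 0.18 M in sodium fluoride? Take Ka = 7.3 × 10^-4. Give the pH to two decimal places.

pKa = −log(7.3 × 10^-4) = 3.137
Using pH = pKa + log([base]/[acid]) with [base]/[acid] = 0.18/0.059:
pH = 3.137 + (+0.484) = 3.62

pH = 3.62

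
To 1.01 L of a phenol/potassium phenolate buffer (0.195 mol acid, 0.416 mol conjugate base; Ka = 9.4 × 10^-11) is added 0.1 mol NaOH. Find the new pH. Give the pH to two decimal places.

OH- converts C6H5OH to C6H5O-: C6H5OH → 0.095 mol, C6H5O- → 0.516 mol.
pKa = −log(9.4 × 10^-11) = 10.027
pH = pKa + log(n_C6H5O-/n_C6H5OH) = 10.027 + log(0.516/0.095) = 10.027 + (+0.735)

pH = 10.76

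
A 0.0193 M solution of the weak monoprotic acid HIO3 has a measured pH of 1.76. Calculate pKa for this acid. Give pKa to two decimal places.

pKa = 0.80

[H+] = 10^(-1.76) = 1.74 × 10^-2 M
At equilibrium [HA] = 0.0193 − 1.74 × 10^-2 = 1.90 × 10^-3 M
Ka = [H+][A-]/[HA] = (1.74 × 10^-2)² / 1.90 × 10^-3 = 1.59 × 10^-1
pKa = -log(1.59 × 10^-1) = 0.80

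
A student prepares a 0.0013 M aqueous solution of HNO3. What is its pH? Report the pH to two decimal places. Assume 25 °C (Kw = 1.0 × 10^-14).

pH = 2.89

HNO3 is a strong acid and dissociates completely, so [H+] = 0.0013 M.
pH = -log(0.0013) = 2.89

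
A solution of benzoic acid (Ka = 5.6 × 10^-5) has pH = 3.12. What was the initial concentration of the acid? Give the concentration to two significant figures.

C₀ = 1.1 × 10^-2 M

[H+] = 10^(-3.12) = 7.59 × 10^-4 M = x
Ka = x²/(C₀ − x) ⇒ C₀ = x + x²/Ka
C₀ = 7.59 × 10^-4 + (7.59 × 10^-4)²/(5.6 × 10^-5) = 1.10 × 10^-2 M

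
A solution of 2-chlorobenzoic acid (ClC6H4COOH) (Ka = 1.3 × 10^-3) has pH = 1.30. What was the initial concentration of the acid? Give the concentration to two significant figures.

[H+] = 10^(-1.30) = 5.01 × 10^-2 M = x
Ka = x²/(C₀ − x) ⇒ C₀ = x + x²/Ka
C₀ = 5.01 × 10^-2 + (5.01 × 10^-2)²/(1.3 × 10^-3) = 1.98 M

C₀ = 2.0 M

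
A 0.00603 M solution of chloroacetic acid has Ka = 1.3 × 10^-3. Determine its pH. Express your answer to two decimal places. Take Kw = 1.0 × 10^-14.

ClCH2COOH ⇌ ClCH2COO- + H+
Ka = [H+]²/(0.00603 − [H+]) = 1.3 × 10^-3
The 5% rule fails; solving [H+]² + Ka·[H+] − Ka·C₀ = 0 exactly:
[H+] = [−0.0013 + √(0.0013² + 3.14e-05)]/2 = 2.22 × 10^-3 M
pH = −log(2.22 × 10^-3) = 2.65

pH = 2.65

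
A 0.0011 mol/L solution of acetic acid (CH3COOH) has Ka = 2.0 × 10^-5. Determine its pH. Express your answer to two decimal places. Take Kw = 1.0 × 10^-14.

pH = 3.86

CH3COOH ⇌ CH3COO- + H+
From the ICE table, Ka = [H+]²/(0.0011 − [H+]) = 2.0 × 10^-5.
[H+] is not negligible relative to C₀; solve [H+]² + 2e-05·[H+] − 2.2e-08 = 0.
[H+] = [−2e-05 + √(2e-05² + 8.8e-08)]/2 = 1.39 × 10^-4 M
pH = −log(1.39 × 10^-4) = 3.86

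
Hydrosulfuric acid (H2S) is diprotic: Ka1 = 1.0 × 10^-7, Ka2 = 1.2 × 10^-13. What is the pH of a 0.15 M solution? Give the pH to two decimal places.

pH = 3.91

Since Ka1 ≫ Ka2, the first ionization dominates [H+].
Ka1 = x²/(0.15 − x) = 1.0 × 10^-7
x ≈ √(1.0 × 10^-7 × 0.15) = 1.22 × 10^-4 M
pH = −log(1.22 × 10^-4) = 3.91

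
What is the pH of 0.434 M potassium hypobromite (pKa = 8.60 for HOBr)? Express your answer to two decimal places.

OBr- is the conjugate base of the weak acid HOBr.
Ka = 10^(−8.60) = 2.51 × 10^-9
Kb = Kw/Ka = 1.0×10^-14 / 2.51 × 10^-9 = 3.98 × 10^-6
Kb = x²/(0.434 − x) = 3.98 × 10^-6
Neglecting x in the denominator: x = √(3.98 × 10^-6 × 0.434) = 1.31 × 10^-3 M
pOH = 2.88, so pH = 14.00 − pOH = 11.12

pH = 11.12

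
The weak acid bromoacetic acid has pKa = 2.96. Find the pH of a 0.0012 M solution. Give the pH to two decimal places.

BrCH2COOH ⇌ BrCH2COO- + H+
Ka = 10^(−2.96) = 1.10 × 10^-3
From the ICE table, Ka = [H+]²/(0.0012 − [H+]) = 1.10 × 10^-3.
The 5% rule fails; solving [H+]² + Ka·[H+] − Ka·C₀ = 0 exactly:
[H+] = (−Ka + √(Ka² + 4·Ka·C₀))/2 = 7.24 × 10^-4 M
pH = −log(7.24 × 10^-4) = 3.14

pH = 3.14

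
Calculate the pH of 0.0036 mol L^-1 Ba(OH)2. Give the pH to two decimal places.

Ba(OH)2 is a strong base (each formula unit releases 2 OH-); [OH-] = 0.0072 M.
pOH = -log(0.0072) = 2.14
pH = 14.00 - 2.14 = 11.86

pH = 11.86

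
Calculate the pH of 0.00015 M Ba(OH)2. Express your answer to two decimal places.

pH = 10.48

Ba(OH)2 is a strong base (each formula unit releases 2 OH-); [OH-] = 0.0003 M.
pOH = -log(0.0003) = 3.52
pH = 14.00 - 3.52 = 10.48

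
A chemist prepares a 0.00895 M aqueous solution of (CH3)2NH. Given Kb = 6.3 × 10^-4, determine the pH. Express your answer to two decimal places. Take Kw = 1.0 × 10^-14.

(CH3)2NH + H2O ⇌ (CH3)2NH2+ + OH-
From the ICE table, Kb = [OH-]²/(0.00895 − [OH-]) = 6.3 × 10^-4.
The 5% rule fails; solving [OH-]² + Kb·[OH-] − Kb·C₀ = 0 exactly:
[OH-] = (−Kb + √(Kb² + 4·Kb·C₀))/2 = 2.08 × 10^-3 M
pOH = −log(2.08 × 10^-3) = 2.68; pH = 14.00 − 2.68 = 11.32

pH = 11.32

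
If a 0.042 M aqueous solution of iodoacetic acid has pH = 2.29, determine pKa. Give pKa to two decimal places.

[H+] = 10^(-2.29) = 5.13 × 10^-3 M
At equilibrium [HA] = 0.042 − 5.13 × 10^-3 = 3.69 × 10^-2 M
Ka = [H+][A-]/[HA] = (5.13 × 10^-3)² / 3.69 × 10^-2 = 7.13 × 10^-4
pKa = -log(7.13 × 10^-4) = 3.15

pKa = 3.15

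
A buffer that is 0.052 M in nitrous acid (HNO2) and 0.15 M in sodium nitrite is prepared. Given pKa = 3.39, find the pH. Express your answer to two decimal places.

pH = 3.85

Using pH = pKa + log([base]/[acid]) with [base]/[acid] = 0.15/0.052:
pH = 3.39 + (+0.460) = 3.85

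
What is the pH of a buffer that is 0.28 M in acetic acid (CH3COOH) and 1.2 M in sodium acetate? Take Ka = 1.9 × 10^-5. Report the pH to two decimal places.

pH = 5.35

pKa = −log(1.9 × 10^-5) = 4.721
Using pH = pKa + log([base]/[acid]) with [base]/[acid] = 1.2/0.28:
pH = 4.721 + (+0.632) = 5.35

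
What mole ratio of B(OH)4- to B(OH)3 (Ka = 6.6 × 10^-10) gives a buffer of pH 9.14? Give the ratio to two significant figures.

ratio = 0.91

pKa = -log(6.6 × 10^-10) = 9.180
pH = pKa + log(r) ⇒ log(r) = 9.14 − 9.180 = -0.040
r = [B(OH)4-]/[B(OH)3] = 10^(-0.040) = 0.912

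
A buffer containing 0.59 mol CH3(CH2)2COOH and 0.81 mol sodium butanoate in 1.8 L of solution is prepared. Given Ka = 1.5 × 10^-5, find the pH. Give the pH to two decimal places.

pH = 4.96

pKa = −log(1.5 × 10^-5) = 4.824
Using pH = pKa + log([base]/[acid]) with [base]/[acid] = 0.81/0.59:
pH = 4.824 + (+0.138) = 4.96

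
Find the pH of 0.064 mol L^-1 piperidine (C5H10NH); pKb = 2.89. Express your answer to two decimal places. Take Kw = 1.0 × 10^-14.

C5H10NH + H2O ⇌ C5H10NH2+ + OH-
Kb = 10^(−2.89) = 1.29 × 10^-3
Let x = [OH-] at equilibrium. Kb = x²/(0.064 − x).
Here C₀/Kb ≈ 49.6, so the small-x approximation fails. Use the quadratic:
x = (−Kb + √(Kb² + 4·Kb·C₀))/2 = 8.46 × 10^-3 M
pOH = 2.07, so pH = 14.00 − pOH = 11.93

pH = 11.93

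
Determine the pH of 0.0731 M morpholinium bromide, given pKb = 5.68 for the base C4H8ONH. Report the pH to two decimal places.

C4H8ONH2+ is the conjugate acid of the weak base C4H8ONH.
Kb = 10^(−5.68) = 2.09 × 10^-6
Ka = Kw/Kb = 1.0×10^-14 / 2.09 × 10^-6 = 4.78 × 10^-9
Ka = x²/(0.0731 − x) = 4.78 × 10^-9
Neglecting x in the denominator: x = √(4.78 × 10^-9 × 0.0731) = 1.87 × 10^-5 M
pH = −log(1.87 × 10^-5) = 4.73

pH = 4.73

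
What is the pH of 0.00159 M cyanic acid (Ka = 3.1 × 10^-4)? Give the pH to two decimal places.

HOCN ⇌ OCN- + H+
From the ICE table, Ka = x²/(0.00159 − x) = 3.1 × 10^-4.
x is not negligible relative to C₀; solve x² + 0.00031·x − 4.93e-07 = 0.
x = (−Ka + √(Ka² + 4·Ka·C₀))/2 = 5.64 × 10^-4 M
pH = −log(5.64 × 10^-4) = 3.25

pH = 3.25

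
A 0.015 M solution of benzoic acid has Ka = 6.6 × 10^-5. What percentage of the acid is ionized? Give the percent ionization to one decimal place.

6.4%

C6H5COOH ⇌ C6H5COO- + H+; let x = [H+] at equilibrium.
Ka = x²/(C₀ − x); solving the quadratic gives x = 9.63 × 10^-4 M.
Fraction ionized = 9.63 × 10^-4 / 0.015 = 0.0642 → 6.4%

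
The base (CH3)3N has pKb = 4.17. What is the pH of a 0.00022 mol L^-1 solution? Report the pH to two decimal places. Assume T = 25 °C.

pH = 9.97

(CH3)3N + H2O ⇌ (CH3)3NH+ + OH-
Kb = 10^(−4.17) = 6.76 × 10^-5
From the ICE table, Kb = [OH-]²/(0.00022 − [OH-]) = 6.76 × 10^-5.
[OH-] is not negligible relative to C₀; solve [OH-]² + 6.76e-05·[OH-] − 1.49e-08 = 0.
[OH-] = (−Kb + √(Kb² + 4·Kb·C₀))/2 = 9.27 × 10^-5 M
pOH = 4.03, so pH = 14.00 − pOH = 9.97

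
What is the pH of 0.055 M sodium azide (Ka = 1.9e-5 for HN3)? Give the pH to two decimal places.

pH = 8.73

N3- is the conjugate base of the weak acid HN3.
Kb = Kw/Ka = 1.0×10^-14 / 1.9 × 10^-5 = 5.26 × 10^-10
Kb = [OH-]²/(0.055 − [OH-]) = 5.26 × 10^-10
Assume [OH-] ≪ 0.055: [OH-] ≈ √(5.26 × 10^-10 × 0.055) = 5.38 × 10^-6 M
([OH-]/C₀ = 0.0098% < 5%, so the approximation holds.)
pOH = −log(5.38 × 10^-6) = 5.27; pH = 14.00 − 5.27 = 8.73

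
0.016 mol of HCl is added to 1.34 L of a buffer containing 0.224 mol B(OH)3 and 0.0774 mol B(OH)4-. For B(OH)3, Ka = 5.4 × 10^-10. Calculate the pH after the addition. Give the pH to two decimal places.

After neutralization: n(B(OH)3) = 0.24 mol, n(B(OH)4-) = 0.0614 mol.
pKa = −log(5.4 × 10^-10) = 9.268
Henderson–Hasselbalch with mole ratio 0.0614/0.24: pH = 9.268 + (-0.592)

pH = 8.68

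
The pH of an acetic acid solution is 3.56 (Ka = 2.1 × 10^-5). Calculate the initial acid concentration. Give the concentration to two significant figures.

[H+] = 10^(-3.56) = 2.75 × 10^-4 M = x
Ka = x²/(C₀ − x) ⇒ C₀ = x + x²/Ka
C₀ = 2.75 × 10^-4 + (2.75 × 10^-4)²/(2.1 × 10^-5) = 3.88 × 10^-3 M

C₀ = 3.9 × 10^-3 M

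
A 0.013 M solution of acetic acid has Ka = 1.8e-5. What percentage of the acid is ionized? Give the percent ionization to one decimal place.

3.7%

CH3COOH ⇌ CH3COO- + H+; let x = [H+] at equilibrium.
x ≈ √(Ka·C₀) = √(1.8 × 10^-5 × 0.013) = 4.84 × 10^-4 M
Fraction ionized = 4.84 × 10^-4 / 0.013 = 0.0372 → 3.7%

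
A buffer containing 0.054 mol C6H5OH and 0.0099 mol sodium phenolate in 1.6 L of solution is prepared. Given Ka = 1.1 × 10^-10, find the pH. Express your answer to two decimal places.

pKa = −log(1.1 × 10^-10) = 9.959
pH = pKa + log([A⁻]/[HA]) = 9.959 + log(0.0099/0.054)
pH = 9.959 + (-0.737) = 9.22

pH = 9.22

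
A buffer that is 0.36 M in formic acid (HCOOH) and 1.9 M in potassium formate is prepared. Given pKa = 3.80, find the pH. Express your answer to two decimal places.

Henderson–Hasselbalch: pH = pKa + log([HCOO-]/[HCOOH]) = 3.80 + log(1.9/0.36)
pH = 3.80 + (+0.722) = 4.52

pH = 4.52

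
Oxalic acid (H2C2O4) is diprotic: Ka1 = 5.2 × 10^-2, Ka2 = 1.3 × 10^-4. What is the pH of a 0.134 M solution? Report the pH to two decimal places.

Since Ka1 ≫ Ka2, the first ionization dominates [H+].
Ka1 = x²/(0.134 − x) = 5.2 × 10^-2
Solving the quadratic: x = (−Ka1 + √(Ka1² + 4·Ka1·C₀))/2 = 6.14 × 10^-2 M
pH = −log(6.14 × 10^-2) = 1.21

pH = 1.21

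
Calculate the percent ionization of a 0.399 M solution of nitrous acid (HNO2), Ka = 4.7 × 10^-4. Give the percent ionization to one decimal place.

HNO2 ⇌ NO2- + H+; let x = [H+] at equilibrium.
x ≈ √(Ka·C₀) = √(4.7 × 10^-4 × 0.399) = 1.37 × 10^-2 M
% ionization = x/C₀ × 100% = 1.37 × 10^-2/0.399 × 100% = 3.4%

3.4%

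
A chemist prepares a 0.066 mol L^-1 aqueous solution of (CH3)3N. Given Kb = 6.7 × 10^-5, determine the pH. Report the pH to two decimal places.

pH = 11.32

(CH3)3N + H2O ⇌ (CH3)3NH+ + OH-
From the ICE table, Kb = x²/(0.066 − x) = 6.7 × 10^-5.
Since Kb ≪ C₀, x ≈ √(Kb·C₀) = 2.10 × 10^-3 M.
(x/C₀ = 3.2% < 5%, so the approximation holds.)
pOH = −log(2.10 × 10^-3) = 2.68; pH = 14.00 − 2.68 = 11.32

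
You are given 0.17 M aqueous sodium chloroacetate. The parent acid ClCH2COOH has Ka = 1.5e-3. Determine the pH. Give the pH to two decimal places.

pH = 8.03

ClCH2COO- is the conjugate base of the weak acid ClCH2COOH.
Kb = Kw/Ka = 1.0×10^-14 / 1.5 × 10^-3 = 6.67 × 10^-12
From the ICE table, Kb = [OH-]²/(0.17 − [OH-]) = 6.67 × 10^-12.
Neglecting [OH-] in the denominator: [OH-] = √(6.67 × 10^-12 × 0.17) = 1.06 × 10^-6 M
([OH-]/C₀ = 0.00063% < 5%, so the approximation holds.)
pOH = −log(1.06 × 10^-6) = 5.97; pH = 14.00 − 5.97 = 8.03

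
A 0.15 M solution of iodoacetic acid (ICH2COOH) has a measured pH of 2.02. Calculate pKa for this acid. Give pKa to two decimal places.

[H+] = 10^(-2.02) = 9.55 × 10^-3 M
At equilibrium [HA] = 0.15 − 9.55 × 10^-3 = 1.40 × 10^-1 M
Ka = [H+][A-]/[HA] = (9.55 × 10^-3)² / 1.40 × 10^-1 = 6.51 × 10^-4
pKa = -log(6.51 × 10^-4) = 3.19

pKa = 3.19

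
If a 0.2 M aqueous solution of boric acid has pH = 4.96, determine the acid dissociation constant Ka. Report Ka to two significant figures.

Ka = 6.0 × 10^-10

[H+] = 10^(-4.96) = 1.10 × 10^-5 M
At equilibrium [HA] = 0.2 − 1.10 × 10^-5 = 2.00 × 10^-1 M
Ka = [H+][A-]/[HA] = (1.10 × 10^-5)² / 2.00 × 10^-1 = 6.0 × 10^-10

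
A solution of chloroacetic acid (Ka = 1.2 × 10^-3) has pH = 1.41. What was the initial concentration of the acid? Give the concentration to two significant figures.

[H+] = 10^(-1.41) = 3.89 × 10^-2 M = x
Ka = x²/(C₀ − x) ⇒ C₀ = x + x²/Ka
C₀ = 3.89 × 10^-2 + (3.89 × 10^-2)²/(1.2 × 10^-3) = 1.30 M

C₀ = 1.3 M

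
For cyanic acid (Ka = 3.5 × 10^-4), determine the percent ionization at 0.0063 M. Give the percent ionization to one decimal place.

HOCN ⇌ OCN- + H+; let x = [H+] at equilibrium.
Ka = x²/(C₀ − x); solving the quadratic gives x = 1.32 × 10^-3 M.
Fraction ionized = 1.32 × 10^-3 / 0.0063 = 0.2095 → 21.0%

21.0%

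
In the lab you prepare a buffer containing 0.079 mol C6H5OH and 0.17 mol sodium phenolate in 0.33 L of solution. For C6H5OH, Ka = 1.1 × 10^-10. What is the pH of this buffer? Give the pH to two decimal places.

pKa = −log(1.1 × 10^-10) = 9.959
pH = pKa + log([A⁻]/[HA]) = 9.959 + log(0.17/0.079)
pH = 9.959 + (+0.333) = 10.29

pH = 10.29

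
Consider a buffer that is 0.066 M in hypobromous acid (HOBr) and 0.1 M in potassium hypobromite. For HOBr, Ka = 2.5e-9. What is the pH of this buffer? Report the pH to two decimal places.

pH = 8.78

pKa = −log(2.5 × 10^-9) = 8.602
pH = pKa + log([A⁻]/[HA]) = 8.602 + log(0.1/0.066)
pH = 8.602 + (+0.180) = 8.78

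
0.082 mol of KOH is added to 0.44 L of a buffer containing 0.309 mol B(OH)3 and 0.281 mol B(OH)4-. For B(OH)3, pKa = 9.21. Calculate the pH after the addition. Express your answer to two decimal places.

pH = 9.41

After neutralization: n(B(OH)3) = 0.227 mol, n(B(OH)4-) = 0.363 mol.
pH = pKa + log(n_B(OH)4-/n_B(OH)3) = 9.21 + log(0.363/0.227) = 9.21 + (+0.204)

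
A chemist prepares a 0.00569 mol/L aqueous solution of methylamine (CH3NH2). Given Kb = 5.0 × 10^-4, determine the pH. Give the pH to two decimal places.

CH3NH2 + H2O ⇌ CH3NH3+ + OH-
From the ICE table, Kb = x²/(0.00569 − x) = 5.0 × 10^-4.
The 5% rule fails; solving x² + Kb·x − Kb·C₀ = 0 exactly:
x = [−0.0005 + √(0.0005² + 1.14e-05)]/2 = 1.46 × 10^-3 M
pOH = −log(1.46 × 10^-3) = 2.84; pH = 14.00 − 2.84 = 11.16

pH = 11.16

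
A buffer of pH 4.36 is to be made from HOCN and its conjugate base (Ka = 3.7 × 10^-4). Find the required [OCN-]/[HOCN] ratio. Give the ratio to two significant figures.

ratio = 8.5

pKa = -log(3.7 × 10^-4) = 3.432
pH = pKa + log(r) ⇒ log(r) = 4.36 − 3.432 = +0.928
r = [OCN-]/[HOCN] = 10^(+0.928) = 8.47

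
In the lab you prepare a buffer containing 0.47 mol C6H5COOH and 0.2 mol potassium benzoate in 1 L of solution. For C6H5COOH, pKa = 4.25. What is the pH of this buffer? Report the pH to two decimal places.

Henderson–Hasselbalch: pH = pKa + log([C6H5COO-]/[C6H5COOH]) = 4.25 + log(0.2/0.47)
pH = 4.25 + (-0.371) = 3.88

pH = 3.88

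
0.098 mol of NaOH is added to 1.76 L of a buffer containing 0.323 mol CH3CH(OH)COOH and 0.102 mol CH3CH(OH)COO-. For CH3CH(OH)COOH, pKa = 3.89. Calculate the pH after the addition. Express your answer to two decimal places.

pH = 3.84

After neutralization: n(CH3CH(OH)COOH) = 0.225 mol, n(CH3CH(OH)COO-) = 0.2 mol.
Henderson–Hasselbalch with mole ratio 0.2/0.225: pH = 3.89 + (-0.051)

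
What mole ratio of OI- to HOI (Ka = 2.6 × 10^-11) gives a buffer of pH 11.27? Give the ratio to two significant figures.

ratio = 4.8

pKa = -log(2.6 × 10^-11) = 10.585
pH = pKa + log(r) ⇒ log(r) = 11.27 − 10.585 = +0.685
r = [OI-]/[HOI] = 10^(+0.685) = 4.84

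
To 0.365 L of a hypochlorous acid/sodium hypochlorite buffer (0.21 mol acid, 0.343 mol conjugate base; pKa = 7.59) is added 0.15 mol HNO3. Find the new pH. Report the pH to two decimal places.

pH = 7.32

Added H+ converts OCl- to HOCl: HOCl → 0.36 mol, OCl- → 0.193 mol.
Henderson–Hasselbalch with mole ratio 0.193/0.36: pH = 7.59 + (-0.271)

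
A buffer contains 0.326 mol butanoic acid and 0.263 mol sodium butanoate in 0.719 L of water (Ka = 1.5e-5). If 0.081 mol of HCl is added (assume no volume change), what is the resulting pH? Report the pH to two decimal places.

After neutralization: n(CH3(CH2)2COOH) = 0.407 mol, n(CH3(CH2)2COO-) = 0.182 mol.
pKa = −log(1.5 × 10^-5) = 4.824
pH = pKa + log([A⁻]/[HA]) = 4.824 + log(0.182/0.407) = 4.824 -0.350

pH = 4.47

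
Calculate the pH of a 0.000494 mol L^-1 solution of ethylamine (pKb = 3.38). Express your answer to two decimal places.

C2H5NH2 + H2O ⇌ C2H5NH3+ + OH-
Kb = 10^(−3.38) = 4.17 × 10^-4
Let x = [OH-] at equilibrium. Kb = x²/(0.000494 − x).
Here C₀/Kb ≈ 1.18, so the small-x approximation fails. Use the quadratic:
x = [−0.000417 + √(0.000417² + 8.24e-07)]/2 = 2.91 × 10^-4 M
pOH = 3.54, so pH = 14.00 − pOH = 10.46

pH = 10.46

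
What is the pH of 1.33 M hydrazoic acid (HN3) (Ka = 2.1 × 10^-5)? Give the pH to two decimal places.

HN3 ⇌ N3- + H+
From the ICE table, Ka = x²/(1.33 − x) = 2.1 × 10^-5.
Neglecting x in the denominator: x = √(2.1 × 10^-5 × 1.33) = 5.28 × 10^-3 M
(x/C₀ = 0.4% < 5%, so the approximation holds.)
pH = −log[H+] = −log(5.28 × 10^-3) = 2.28

pH = 2.28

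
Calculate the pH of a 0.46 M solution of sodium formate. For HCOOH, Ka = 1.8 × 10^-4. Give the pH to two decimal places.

HCOO- is the conjugate base of the weak acid HCOOH.
Kb = Kw/Ka = 1.0×10^-14 / 1.8 × 10^-4 = 5.56 × 10^-11
Let x = [OH-] at equilibrium. Kb = x²/(0.46 − x).
Since Kb ≪ C₀, x ≈ √(Kb·C₀) = 5.06 × 10^-6 M.
pOH = −log(5.06 × 10^-6) = 5.30; pH = 14.00 − 5.30 = 8.70

pH = 8.70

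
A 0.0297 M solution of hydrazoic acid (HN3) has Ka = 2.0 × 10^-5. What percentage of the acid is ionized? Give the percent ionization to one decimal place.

HN3 ⇌ N3- + H+; let x = [H+] at equilibrium.
x ≈ √(Ka·C₀) = √(2.0 × 10^-5 × 0.0297) = 7.71 × 10^-4 M
% ionization = x/C₀ × 100% = 7.71 × 10^-4/0.0297 × 100% = 2.6%

2.6%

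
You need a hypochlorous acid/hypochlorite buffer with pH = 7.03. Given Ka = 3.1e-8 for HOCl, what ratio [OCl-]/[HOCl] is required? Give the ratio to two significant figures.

ratio = 0.33

pKa = -log(3.1 × 10^-8) = 7.509
pH = pKa + log(r) ⇒ log(r) = 7.03 − 7.509 = -0.479
r = [OCl-]/[HOCl] = 10^(-0.479) = 0.332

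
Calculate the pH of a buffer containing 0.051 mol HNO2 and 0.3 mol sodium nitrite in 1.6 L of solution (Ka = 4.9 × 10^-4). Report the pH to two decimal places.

pKa = −log(4.9 × 10^-4) = 3.310
Using pH = pKa + log([base]/[acid]) with [base]/[acid] = 0.3/0.051:
pH = 3.310 + (+0.770) = 4.08

pH = 4.08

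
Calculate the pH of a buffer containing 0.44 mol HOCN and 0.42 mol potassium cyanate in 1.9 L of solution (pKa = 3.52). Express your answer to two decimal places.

pH = 3.50

pH = pKa + log([A⁻]/[HA]) = 3.52 + log(0.42/0.44)
pH = 3.52 + (-0.020) = 3.50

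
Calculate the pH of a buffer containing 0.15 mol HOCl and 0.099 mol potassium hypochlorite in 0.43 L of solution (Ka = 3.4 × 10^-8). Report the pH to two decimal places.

pH = 7.29

pKa = −log(3.4 × 10^-8) = 7.469
pH = pKa + log([A⁻]/[HA]) = 7.469 + log(0.099/0.15)
pH = 7.469 + (-0.180) = 7.29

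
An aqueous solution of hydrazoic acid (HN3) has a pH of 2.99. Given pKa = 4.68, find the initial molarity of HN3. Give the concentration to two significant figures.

[H+] = 10^(-2.99) = 1.02 × 10^-3 M = x
Ka = 10^(−4.68) = 2.09 × 10^-5
Ka = x²/(C₀ − x) ⇒ C₀ = x + x²/Ka
C₀ = 1.02 × 10^-3 + (1.02 × 10^-3)²/(2.09 × 10^-5) = 5.08 × 10^-2 M

C₀ = 5.1 × 10^-2 M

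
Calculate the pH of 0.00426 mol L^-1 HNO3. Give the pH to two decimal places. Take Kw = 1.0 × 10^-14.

HNO3 is a strong acid and dissociates completely, so [H+] = 0.00426 M.
pH = -log(0.00426) = 2.37

pH = 2.37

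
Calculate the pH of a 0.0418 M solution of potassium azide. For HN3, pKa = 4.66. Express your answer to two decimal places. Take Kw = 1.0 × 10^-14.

pH = 8.64

N3- is the conjugate base of the weak acid HN3.
Ka = 10^(−4.66) = 2.19 × 10^-5
Kb = Kw/Ka = 1.0×10^-14 / 2.19 × 10^-5 = 4.57 × 10^-10
Let x = [OH-] at equilibrium. Kb = x²/(0.0418 − x).
Since Kb ≪ C₀, x ≈ √(Kb·C₀) = 4.37 × 10^-6 M.
(x/C₀ = 0.01% < 5%, so the approximation holds.)
pOH = −log(4.37 × 10^-6) = 5.36; pH = 14.00 − 5.36 = 8.64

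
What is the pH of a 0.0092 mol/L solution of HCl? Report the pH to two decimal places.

pH = 2.04

HCl is a strong acid and dissociates completely, so [H+] = 0.0092 M.
pH = -log(0.0092) = 2.04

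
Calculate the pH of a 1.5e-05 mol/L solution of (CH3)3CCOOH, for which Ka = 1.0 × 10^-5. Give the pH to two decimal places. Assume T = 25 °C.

(CH3)3CCOOH ⇌ (CH3)3CCOO- + H+
Ka = [H+]²/(1.5e-05 − [H+]) = 1.0 × 10^-5
[H+] is not negligible relative to C₀; solve [H+]² + 1e-05·[H+] − 1.5e-10 = 0.
[H+] = [−1e-05 + √(1e-05² + 6e-10)]/2 = 8.23 × 10^-6 M
pH = −log(8.23 × 10^-6) = 5.08

pH = 5.08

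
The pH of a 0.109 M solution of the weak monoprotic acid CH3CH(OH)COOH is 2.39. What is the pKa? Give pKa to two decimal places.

pKa = 3.80

[H+] = 10^(-2.39) = 4.07 × 10^-3 M
At equilibrium [HA] = 0.109 − 4.07 × 10^-3 = 1.05 × 10^-1 M
Ka = [H+][A-]/[HA] = (4.07 × 10^-3)² / 1.05 × 10^-1 = 1.58 × 10^-4
pKa = -log(1.58 × 10^-4) = 3.80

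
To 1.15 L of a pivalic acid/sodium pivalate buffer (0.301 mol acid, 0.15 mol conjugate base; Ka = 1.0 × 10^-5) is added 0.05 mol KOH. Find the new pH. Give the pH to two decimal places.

After neutralization: n((CH3)3CCOOH) = 0.251 mol, n((CH3)3CCOO-) = 0.2 mol.
pKa = −log(1.0 × 10^-5) = 5.000
Henderson–Hasselbalch with mole ratio 0.2/0.251: pH = 5.000 + (-0.099)

pH = 4.90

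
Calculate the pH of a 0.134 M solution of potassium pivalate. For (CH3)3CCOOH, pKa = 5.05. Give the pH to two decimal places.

(CH3)3CCOO- is the conjugate base of the weak acid (CH3)3CCOOH.
Ka = 10^(−5.05) = 8.91 × 10^-6
Kb = Kw/Ka = 1.0×10^-14 / 8.91 × 10^-6 = 1.12 × 10^-9
Kb = x²/(0.134 − x) = 1.12 × 10^-9
Neglecting x in the denominator: x = √(1.12 × 10^-9 × 0.134) = 1.23 × 10^-5 M
Check: 0.0091% ionized — well under 5%, approximation valid.
pOH = 4.91, so pH = 14.00 − pOH = 9.09

pH = 9.09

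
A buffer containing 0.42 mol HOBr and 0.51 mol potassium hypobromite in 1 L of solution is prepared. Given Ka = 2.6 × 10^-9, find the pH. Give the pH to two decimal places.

pH = 8.67

pKa = −log(2.6 × 10^-9) = 8.585
pH = pKa + log([A⁻]/[HA]) = 8.585 + log(0.51/0.42)
pH = 8.585 + (+0.084) = 8.67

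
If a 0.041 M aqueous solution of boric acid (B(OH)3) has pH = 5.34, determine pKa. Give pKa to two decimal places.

[H+] = 10^(-5.34) = 4.57 × 10^-6 M
At equilibrium [HA] = 0.041 − 4.57 × 10^-6 = 4.10 × 10^-2 M
Ka = [H+][A-]/[HA] = (4.57 × 10^-6)² / 4.10 × 10^-2 = 5.09 × 10^-10
pKa = -log(5.09 × 10^-10) = 9.29

pKa = 9.29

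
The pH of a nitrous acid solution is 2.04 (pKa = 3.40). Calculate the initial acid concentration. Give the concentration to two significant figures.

[H+] = 10^(-2.04) = 9.12 × 10^-3 M = x
Ka = 10^(−3.40) = 3.98 × 10^-4
Ka = x²/(C₀ − x) ⇒ C₀ = x + x²/Ka
C₀ = 9.12 × 10^-3 + (9.12 × 10^-3)²/(3.98 × 10^-4) = 2.18 × 10^-1 M

C₀ = 2.2 × 10^-1 M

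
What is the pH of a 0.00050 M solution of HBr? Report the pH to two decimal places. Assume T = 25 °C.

pH = 3.30

HBr is a strong acid and dissociates completely, so [H+] = 0.00050 M.
pH = -log(0.0005) = 3.30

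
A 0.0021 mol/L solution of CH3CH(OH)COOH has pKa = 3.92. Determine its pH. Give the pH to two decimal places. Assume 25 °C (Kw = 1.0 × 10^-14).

CH3CH(OH)COOH ⇌ CH3CH(OH)COO- + H+
Ka = 10^(−3.92) = 1.20 × 10^-4
Ka = [H+]²/(0.0021 − [H+]) = 1.20 × 10^-4
[H+] is not negligible relative to C₀; solve [H+]² + 0.00012·[H+] − 2.52e-07 = 0.
[H+] = [−0.00012 + √(0.00012² + 1.01e-06)]/2 = 4.46 × 10^-4 M
pH = −log[H+] = −log(4.46 × 10^-4) = 3.35

pH = 3.35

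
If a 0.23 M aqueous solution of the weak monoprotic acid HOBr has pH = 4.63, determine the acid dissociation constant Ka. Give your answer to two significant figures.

Ka = 2.4 × 10^-9

[H+] = 10^(-4.63) = 2.34 × 10^-5 M
At equilibrium [HA] = 0.23 − 2.34 × 10^-5 = 2.30 × 10^-1 M
Ka = [H+][A-]/[HA] = (2.34 × 10^-5)² / 2.30 × 10^-1 = 2.4 × 10^-9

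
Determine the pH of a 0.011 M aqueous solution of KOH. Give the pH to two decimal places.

KOH is a strong base; [OH-] = 0.011 M.
pOH = -log(0.011) = 1.96
pH = 14.00 - 1.96 = 12.04

pH = 12.04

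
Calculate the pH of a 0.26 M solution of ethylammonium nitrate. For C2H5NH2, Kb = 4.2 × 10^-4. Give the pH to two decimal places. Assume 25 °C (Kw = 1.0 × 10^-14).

pH = 5.60

C2H5NH3+ is the conjugate acid of the weak base C2H5NH2.
Ka = Kw/Kb = 1.0×10^-14 / 4.2 × 10^-4 = 2.38 × 10^-11
Let x = [H+] at equilibrium. Ka = x²/(0.26 − x).
Assume x ≪ 0.26: x ≈ √(2.38 × 10^-11 × 0.26) = 2.49 × 10^-6 M
Check: 0.00096% ionized — well under 5%, approximation valid.
pH = −log[H+] = −log(2.49 × 10^-6) = 5.60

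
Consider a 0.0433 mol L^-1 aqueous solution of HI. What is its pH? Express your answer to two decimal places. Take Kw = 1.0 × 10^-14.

HI is a strong acid and dissociates completely, so [H+] = 0.0433 M.
pH = -log(0.0433) = 1.36

pH = 1.36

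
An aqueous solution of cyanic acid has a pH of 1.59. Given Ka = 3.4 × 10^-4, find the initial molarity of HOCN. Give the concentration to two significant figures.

C₀ = 2.0 M

[H+] = 10^(-1.59) = 2.57 × 10^-2 M = x
Ka = x²/(C₀ − x) ⇒ C₀ = x + x²/Ka
C₀ = 2.57 × 10^-2 + (2.57 × 10^-2)²/(3.4 × 10^-4) = 1.97 M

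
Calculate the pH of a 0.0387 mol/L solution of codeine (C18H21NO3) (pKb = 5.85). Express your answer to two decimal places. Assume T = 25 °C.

pH = 10.37

C18H21NO3 + H2O ⇌ C18H22NO3+ + OH-
Kb = 10^(−5.85) = 1.41 × 10^-6
From the ICE table, Kb = x²/(0.0387 − x) = 1.41 × 10^-6.
Assume x ≪ 0.0387: x ≈ √(1.41 × 10^-6 × 0.0387) = 2.34 × 10^-4 M
(x/C₀ = 0.6% < 5%, so the approximation holds.)
pOH = −log(2.34 × 10^-4) = 3.63; pH = 14.00 − 3.63 = 10.37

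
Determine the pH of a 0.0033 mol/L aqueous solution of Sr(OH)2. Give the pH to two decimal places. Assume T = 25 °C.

pH = 11.82

Sr(OH)2 is a strong base (each formula unit releases 2 OH-); [OH-] = 0.0066 M.
pOH = -log(0.0066) = 2.18
pH = 14.00 - 2.18 = 11.82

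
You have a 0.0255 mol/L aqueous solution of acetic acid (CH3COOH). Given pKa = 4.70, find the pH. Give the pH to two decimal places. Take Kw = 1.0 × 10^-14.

pH = 3.15

CH3COOH ⇌ CH3COO- + H+
Ka = 10^(−4.70) = 2.00 × 10^-5
Ka = [H+]²/(0.0255 − [H+]) = 2.00 × 10^-5
Since Ka ≪ C₀, [H+] ≈ √(Ka·C₀) = 7.14 × 10^-4 M.
Check: 2.8% ionized — well under 5%, approximation valid.
pH = −log(7.14 × 10^-4) = 3.15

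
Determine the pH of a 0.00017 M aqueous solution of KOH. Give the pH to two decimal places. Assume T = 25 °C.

KOH is a strong base; [OH-] = 0.00017 M.
pOH = -log(0.00017) = 3.77
pH = 14.00 - 3.77 = 10.23

pH = 10.23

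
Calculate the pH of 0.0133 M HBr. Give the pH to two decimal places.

pH = 1.88

HBr is a strong acid and dissociates completely, so [H+] = 0.0133 M.
pH = -log(0.0133) = 1.88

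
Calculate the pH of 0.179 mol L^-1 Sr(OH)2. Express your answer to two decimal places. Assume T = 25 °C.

Sr(OH)2 is a strong base (each formula unit releases 2 OH-); [OH-] = 0.358 M.
pOH = -log(0.358) = 0.45
pH = 14.00 - 0.45 = 13.55

pH = 13.55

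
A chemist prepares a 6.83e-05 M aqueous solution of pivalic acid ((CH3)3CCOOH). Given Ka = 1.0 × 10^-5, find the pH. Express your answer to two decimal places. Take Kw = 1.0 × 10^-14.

(CH3)3CCOOH ⇌ (CH3)3CCOO- + H+
Ka = [H+]²/(6.83e-05 − [H+]) = 1.0 × 10^-5
Here C₀/Ka ≈ 6.83, so the small-[H+] approximation fails. Use the quadratic:
[H+] = (−Ka + √(Ka² + 4·Ka·C₀))/2 = 2.16 × 10^-5 M
pH = −log[H+] = −log(2.16 × 10^-5) = 4.67

pH = 4.67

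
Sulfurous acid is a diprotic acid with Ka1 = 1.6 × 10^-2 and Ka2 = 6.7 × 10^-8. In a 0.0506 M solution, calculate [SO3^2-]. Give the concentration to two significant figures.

First ionization gives [H+] ≈ [HSO3-] = 2.16 × 10^-2 M.
Second step: Ka2 = [H+][SO3^2-]/[HSO3-] ≈ [SO3^2-] (since [H+] ≈ [HSO3-]).
So [SO3^2-] ≈ Ka2.

6.7 × 10^-8 M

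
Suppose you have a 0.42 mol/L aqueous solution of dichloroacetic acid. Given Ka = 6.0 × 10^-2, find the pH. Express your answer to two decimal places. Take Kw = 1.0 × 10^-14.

Cl2CHCOOH ⇌ Cl2CHCOO- + H+
Ka = [H+]²/(0.42 − [H+]) = 6.0 × 10^-2
[H+] is not negligible relative to C₀; solve [H+]² + 0.06·[H+] − 0.0252 = 0.
[H+] = [−0.06 + √(0.06² + 0.101)]/2 = 1.32 × 10^-1 M
pH = −log[H+] = −log(1.32 × 10^-1) = 0.88

pH = 0.88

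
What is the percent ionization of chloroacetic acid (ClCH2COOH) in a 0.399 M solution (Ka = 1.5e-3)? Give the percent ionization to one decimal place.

5.9%

ClCH2COOH ⇌ ClCH2COO- + H+; let x = [H+] at equilibrium.
Solve x² + 0.0015x − 0.000599 = 0 → x = 2.37 × 10^-2 M
% ionization = x/C₀ × 100% = 2.37 × 10^-2/0.399 × 100% = 5.9%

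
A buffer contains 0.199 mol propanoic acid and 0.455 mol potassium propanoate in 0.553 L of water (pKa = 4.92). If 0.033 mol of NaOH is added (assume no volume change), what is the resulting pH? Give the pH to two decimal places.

After neutralization: n(CH3CH2COOH) = 0.166 mol, n(CH3CH2COO-) = 0.488 mol.
Henderson–Hasselbalch with mole ratio 0.488/0.166: pH = 4.92 + (+0.468)

pH = 5.39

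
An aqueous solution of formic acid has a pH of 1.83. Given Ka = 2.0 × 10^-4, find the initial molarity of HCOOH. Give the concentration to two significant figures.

C₀ = 1.1 M

[H+] = 10^(-1.83) = 1.48 × 10^-2 M = x
Ka = x²/(C₀ − x) ⇒ C₀ = x + x²/Ka
C₀ = 1.48 × 10^-2 + (1.48 × 10^-2)²/(2.0 × 10^-4) = 1.11 M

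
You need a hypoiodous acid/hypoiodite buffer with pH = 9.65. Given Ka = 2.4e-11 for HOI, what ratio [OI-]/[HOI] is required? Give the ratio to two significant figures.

ratio = 0.11

pKa = -log(2.4 × 10^-11) = 10.620
pH = pKa + log(r) ⇒ log(r) = 9.65 − 10.620 = -0.970
r = [OI-]/[HOI] = 10^(-0.970) = 0.107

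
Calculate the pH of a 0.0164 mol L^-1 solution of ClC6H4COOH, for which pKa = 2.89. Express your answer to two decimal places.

pH = 2.40

ClC6H4COOH ⇌ ClC6H4COO- + H+
Ka = 10^(−2.89) = 1.29 × 10^-3
From the ICE table, Ka = [H+]²/(0.0164 − [H+]) = 1.29 × 10^-3.
The 5% rule fails; solving [H+]² + Ka·[H+] − Ka·C₀ = 0 exactly:
[H+] = [−0.00129 + √(0.00129² + 8.46e-05)]/2 = 4.00 × 10^-3 M
pH = −log(4.00 × 10^-3) = 2.40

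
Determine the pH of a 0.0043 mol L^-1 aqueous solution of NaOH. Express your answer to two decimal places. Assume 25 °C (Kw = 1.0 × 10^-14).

NaOH is a strong base; [OH-] = 0.0043 M.
pOH = -log(0.0043) = 2.37
pH = 14.00 - 2.37 = 11.63

pH = 11.63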